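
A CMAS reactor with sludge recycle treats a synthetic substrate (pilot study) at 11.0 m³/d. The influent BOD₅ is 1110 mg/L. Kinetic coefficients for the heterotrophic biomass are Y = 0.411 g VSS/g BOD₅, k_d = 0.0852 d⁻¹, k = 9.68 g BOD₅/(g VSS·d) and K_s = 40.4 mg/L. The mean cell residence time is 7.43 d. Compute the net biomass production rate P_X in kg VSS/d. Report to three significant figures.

From the Monod/SRT balance for a CMAS, S = K_s·(1+k_d θ_c)/[θ_c·(Y k − k_d) − 1] = 40.4 × (1 + 0.0852 × 7.43) / [7.43 × (0.411 × 9.68 − 0.0852) − 1] = 65.97 / 27.93 = 2.362 mg/L.
Y_obs = Y / (1 + k_d θ_c) = 0.411 / (1 + 0.0852 × 7.43) = 0.411 / 1.633 = 0.2517.
Q·(S₀ − S) = 11.0 × (1110 − 2.36) × 10⁻³ = 12.18 kg/d removed.
Biomass produced: P_X = Y_obs·Q·ΔS = 0.2517 × 12.18 ≈ 3.066 kg VSS/d.

P_X ≈ 3.07 kg VSS/d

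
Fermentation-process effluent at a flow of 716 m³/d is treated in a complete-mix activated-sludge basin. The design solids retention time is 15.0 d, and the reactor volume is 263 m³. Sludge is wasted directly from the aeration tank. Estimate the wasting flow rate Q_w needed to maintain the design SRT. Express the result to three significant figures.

Q_w ≈ 17.5 m³/d

For wasting at MLVSS concentration, Q_w = V/θ_c = 263.0/15.0 = 17.53 m³/d.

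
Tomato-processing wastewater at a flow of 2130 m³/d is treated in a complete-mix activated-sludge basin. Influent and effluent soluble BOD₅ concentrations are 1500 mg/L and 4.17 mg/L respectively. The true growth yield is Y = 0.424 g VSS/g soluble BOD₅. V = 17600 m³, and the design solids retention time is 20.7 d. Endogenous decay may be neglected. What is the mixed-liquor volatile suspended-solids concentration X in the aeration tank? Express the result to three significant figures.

X ≈ 1590 mg/L

X = Y·Q·ΔS·θ_c / V = 0.424 × 2130 × (1500 − 4.17) × 20.7 / 17600 = 1589 mg/L.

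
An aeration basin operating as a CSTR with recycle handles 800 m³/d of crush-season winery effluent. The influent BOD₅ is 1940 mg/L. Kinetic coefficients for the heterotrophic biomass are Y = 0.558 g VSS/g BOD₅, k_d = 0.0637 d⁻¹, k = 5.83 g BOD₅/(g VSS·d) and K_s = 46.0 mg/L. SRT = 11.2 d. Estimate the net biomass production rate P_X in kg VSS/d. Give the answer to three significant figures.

P_X ≈ 505 kg VSS/d

For a completely mixed reactor with recycle the Lawrence–McCarty relation gives S = K_s·(1 + k_d·θ_c) / [θ_c·(Y·k − k_d) − 1] = 46.0 × (1 + 0.0637 × 11.2) / [11.2 × (0.558 × 5.83 − 0.0637) − 1] = 78.82 / 34.72 = 2.270 mg/L.
The observed yield is Y_obs = Y/(1 + k_d·θ_c) = 0.558 / (1 + 0.0637 × 11.2) = 0.558 / 1.713 = 0.3257 g VSS per g BOD₅ removed.
Mass of BOD₅ removed per day: Q(S₀ − S) = 800 × 1938 g/m³ = 1550 kg/d.
So the net sludge growth is P_X = 0.3257 × 1550 = 504.8 kg VSS/d.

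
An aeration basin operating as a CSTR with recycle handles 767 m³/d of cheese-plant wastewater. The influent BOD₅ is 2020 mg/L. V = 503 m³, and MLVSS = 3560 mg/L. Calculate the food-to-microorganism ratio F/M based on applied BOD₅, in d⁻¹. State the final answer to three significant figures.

F/M = applied load / biomass = Q·S₀/(V·X) = 767 × 2020 / (503.0 × 3560) = 0.8652 d⁻¹.

F/M ≈ 0.865 d⁻¹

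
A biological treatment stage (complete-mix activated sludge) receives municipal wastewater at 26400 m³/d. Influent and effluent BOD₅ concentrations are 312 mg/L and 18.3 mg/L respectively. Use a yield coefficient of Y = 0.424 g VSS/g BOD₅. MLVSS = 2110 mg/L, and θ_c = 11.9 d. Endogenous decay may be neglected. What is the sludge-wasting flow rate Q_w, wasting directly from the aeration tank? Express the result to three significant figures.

V·X = Y·Q·ΔS·θ_c gives V = 0.424 × 26400 × (312 − 18.3) × 11.9 / 2110 = 18541 m³.
Wasting from the aeration tank: Q_w = V / θ_c = 18541 / 11.9 = 1558 m³/d.

Q_w ≈ 1560 m³/d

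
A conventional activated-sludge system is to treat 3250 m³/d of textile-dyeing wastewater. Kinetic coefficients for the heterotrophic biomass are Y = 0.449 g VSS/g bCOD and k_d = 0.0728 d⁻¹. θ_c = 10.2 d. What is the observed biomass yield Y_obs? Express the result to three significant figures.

Y_obs = Y / (1 + k_d θ_c) = 0.449 / (1 + 0.0728 × 10.2) = 0.449 / 1.743 = 0.2577.

Y_obs ≈ 0.258 g VSS/g bCOD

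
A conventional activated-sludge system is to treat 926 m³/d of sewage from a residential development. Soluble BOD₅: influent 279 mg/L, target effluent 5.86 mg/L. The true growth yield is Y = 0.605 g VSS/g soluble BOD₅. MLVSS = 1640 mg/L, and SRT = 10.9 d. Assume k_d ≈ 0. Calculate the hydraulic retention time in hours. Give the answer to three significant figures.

V·X = Y·Q·ΔS·θ_c gives V = 0.605 × 926 × (279 − 5.86) × 10.9 / 1640 = 1017 m³.
Hydraulic retention time τ = V/Q = 1017 / 926 = 1.098 d = 26.36 h.

τ ≈ 26.4 h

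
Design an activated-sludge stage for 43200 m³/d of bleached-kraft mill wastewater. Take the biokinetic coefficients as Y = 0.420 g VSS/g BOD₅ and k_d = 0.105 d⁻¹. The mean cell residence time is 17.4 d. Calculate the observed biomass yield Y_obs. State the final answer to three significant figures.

Y_obs = Y / (1 + k_d θ_c) = 0.420 / (1 + 0.105 × 17.4) = 0.420 / 2.827 = 0.1486.

Y_obs ≈ 0.149 g VSS/g BOD₅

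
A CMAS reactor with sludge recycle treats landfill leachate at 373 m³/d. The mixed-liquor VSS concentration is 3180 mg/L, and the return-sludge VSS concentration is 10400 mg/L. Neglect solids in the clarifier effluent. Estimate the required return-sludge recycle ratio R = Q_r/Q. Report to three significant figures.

Mass balance around the secondary clarifier (neglecting effluent solids): R = X / (X_r − X) = 3180 / (10400 − 3180) = 0.4404.

R ≈ 0.440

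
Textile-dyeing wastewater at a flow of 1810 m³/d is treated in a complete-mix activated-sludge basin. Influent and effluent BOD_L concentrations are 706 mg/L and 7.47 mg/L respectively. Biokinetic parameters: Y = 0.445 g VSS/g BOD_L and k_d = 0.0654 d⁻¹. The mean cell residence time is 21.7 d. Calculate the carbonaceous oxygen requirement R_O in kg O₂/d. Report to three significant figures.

The observed yield is Y_obs = Y/(1 + k_d·θ_c) = 0.445 / (1 + 0.0654 × 21.7) = 0.445 / 2.419 = 0.1839 g VSS per g BOD_L removed.
ΔS = 706 − 7.47 = 698.5 mg/L, so the substrate removal rate is 1810 × 698.5/1000 = 1264 kg BOD_L/d.
Biomass synthesised: P_X = Y_obs × 1264 = 232.6 kg VSS/d.
R_O = Q·(S₀ − S) − 1.42·P_X = 1264 − 1.42 × 232.6 = 934.1 kg O₂/d.

R_O ≈ 934 kg O₂/d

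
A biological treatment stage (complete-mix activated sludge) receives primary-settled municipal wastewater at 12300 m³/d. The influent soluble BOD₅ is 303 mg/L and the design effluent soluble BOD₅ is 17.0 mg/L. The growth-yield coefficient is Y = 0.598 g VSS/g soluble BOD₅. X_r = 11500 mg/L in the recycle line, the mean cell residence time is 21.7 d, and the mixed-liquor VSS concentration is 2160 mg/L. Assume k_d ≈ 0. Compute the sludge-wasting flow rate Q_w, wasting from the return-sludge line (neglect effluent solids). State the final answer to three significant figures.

V·X = Y·Q·ΔS·θ_c gives V = 0.598 × 12300 × (303 − 17.0) × 21.7 / 2160 = 21134 m³.
θ_c = V·X/(Q_w·X_r) when wasting from the recycle, so Q_w = V·X/(θ_c·X_r) = 21134 × 2160 / (21.7 × 11500) = 182.9 m³/d.

Q_w ≈ 183 m³/d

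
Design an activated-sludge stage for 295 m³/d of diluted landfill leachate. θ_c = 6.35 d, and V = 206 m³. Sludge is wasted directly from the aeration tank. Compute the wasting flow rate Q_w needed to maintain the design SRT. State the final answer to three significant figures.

Q_w ≈ 32.4 m³/d

With mixed-liquor wasting, θ_c = V/Q_w, so Q_w = V/θ_c = 206.0/6.35 = 32.44 m³/d.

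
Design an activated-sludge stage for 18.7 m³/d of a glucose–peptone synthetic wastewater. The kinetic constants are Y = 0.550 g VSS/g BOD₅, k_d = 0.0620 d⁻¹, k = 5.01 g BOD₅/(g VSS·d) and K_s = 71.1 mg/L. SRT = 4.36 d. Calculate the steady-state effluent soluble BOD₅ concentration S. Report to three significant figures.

S ≈ 8.41 mg/L

Effluent substrate depends only on kinetics and SRT: S = K_s(1 + k_d θ_c) / [θ_c(Yk − k_d) − 1] = 71.1 × (1 + 0.0620 × 4.36) / [4.36 × (0.550 × 5.01 − 0.0620) − 1] = 90.32 / 10.74 = 8.407 mg/L.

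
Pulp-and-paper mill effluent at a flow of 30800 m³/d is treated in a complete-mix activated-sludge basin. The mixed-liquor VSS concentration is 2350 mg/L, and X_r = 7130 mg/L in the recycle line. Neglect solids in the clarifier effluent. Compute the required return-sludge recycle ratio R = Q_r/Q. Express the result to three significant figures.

R ≈ 0.492

R = Q_r/Q = X/(X_r − X) = 2350 / (7130 − 2350) = 0.4916.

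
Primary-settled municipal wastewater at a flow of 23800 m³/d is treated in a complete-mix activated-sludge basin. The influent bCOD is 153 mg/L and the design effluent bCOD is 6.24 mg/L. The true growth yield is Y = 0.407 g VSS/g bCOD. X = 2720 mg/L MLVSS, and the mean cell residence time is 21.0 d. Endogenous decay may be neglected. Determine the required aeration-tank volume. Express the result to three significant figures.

Biomass mass balance (decay neglected): V·X = Y·Q·(S₀ − S)·θ_c, so V = 0.407 × 23800 × (153 − 6.24) × 21.0 / 2720 = 10976 m³.

V ≈ 11000 m³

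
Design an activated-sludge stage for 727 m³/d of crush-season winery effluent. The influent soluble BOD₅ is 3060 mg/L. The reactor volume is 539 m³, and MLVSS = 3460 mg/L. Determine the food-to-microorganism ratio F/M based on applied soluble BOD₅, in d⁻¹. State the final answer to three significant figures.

F/M ≈ 1.19 d⁻¹

F/M = applied load / biomass = Q·S₀/(V·X) = 727 × 3060 / (539.0 × 3460) = 1.193 d⁻¹.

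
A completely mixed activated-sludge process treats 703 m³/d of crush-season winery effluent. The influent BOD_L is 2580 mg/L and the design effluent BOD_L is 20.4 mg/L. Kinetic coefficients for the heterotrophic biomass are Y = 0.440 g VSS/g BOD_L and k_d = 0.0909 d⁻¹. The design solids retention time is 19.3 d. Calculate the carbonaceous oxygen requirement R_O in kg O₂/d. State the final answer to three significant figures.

R_O ≈ 1390 kg O₂/d

Correct the yield for decay: Y_obs = Y/(1 + k_d θ_c) = 0.440 / (1 + 0.0909 × 19.3) = 0.440 / 2.754 = 0.1597.
ΔS = 2580 − 20.4 = 2560 mg/L, so the substrate removal rate is 703 × 2560/1000 = 1799 kg BOD_L/d.
P_X = Y_obs·Q·(S₀ − S) = 0.1597 × 1799 = 287.4 kg VSS/d.
Carbonaceous O₂ demand = substrate oxidised − cell-mass equivalent = 1799 − 1.42 × 287.4 = 1391 kg O₂/d.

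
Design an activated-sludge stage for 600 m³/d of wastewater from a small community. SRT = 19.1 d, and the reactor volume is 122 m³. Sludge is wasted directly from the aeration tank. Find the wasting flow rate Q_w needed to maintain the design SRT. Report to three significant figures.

Q_w ≈ 6.39 m³/d

With mixed-liquor wasting, θ_c = V/Q_w, so Q_w = V/θ_c = 122.0/19.1 = 6.387 m³/d.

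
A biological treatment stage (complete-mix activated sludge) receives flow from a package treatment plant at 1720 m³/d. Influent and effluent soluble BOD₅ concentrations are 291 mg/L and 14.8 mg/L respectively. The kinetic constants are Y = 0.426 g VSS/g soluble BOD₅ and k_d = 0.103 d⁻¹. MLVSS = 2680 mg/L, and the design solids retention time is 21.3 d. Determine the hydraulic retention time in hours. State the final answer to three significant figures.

Steady-state biomass mass balance: V·X·(1 + k_d·θ_c) = Y·Q·(S₀ − S)·θ_c, so V = 0.426 × 1720 × (291 − 14.8) × 21.3 / [2680 × (1 + 0.103 × 21.3)] = 4.31×10^6 / 8560 = 503.6 m³.
HRT = V/Q = 503.6 m³ / 1720 m³·d⁻¹ = 0.2928 d × 24 = 7.027 h.

τ ≈ 7.03 h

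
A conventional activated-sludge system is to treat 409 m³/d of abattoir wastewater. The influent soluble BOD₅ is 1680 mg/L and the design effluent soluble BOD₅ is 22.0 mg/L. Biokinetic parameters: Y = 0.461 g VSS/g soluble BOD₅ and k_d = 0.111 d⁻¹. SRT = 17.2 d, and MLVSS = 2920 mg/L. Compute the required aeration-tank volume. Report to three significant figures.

V ≈ 633 m³

Steady-state biomass mass balance: V·X·(1 + k_d·θ_c) = Y·Q·(S₀ − S)·θ_c, so V = 0.461 × 409 × (1680 − 22.0) × 17.2 / [2920 × (1 + 0.111 × 17.2)] = 5.38×10^6 / 8495 = 633.0 m³.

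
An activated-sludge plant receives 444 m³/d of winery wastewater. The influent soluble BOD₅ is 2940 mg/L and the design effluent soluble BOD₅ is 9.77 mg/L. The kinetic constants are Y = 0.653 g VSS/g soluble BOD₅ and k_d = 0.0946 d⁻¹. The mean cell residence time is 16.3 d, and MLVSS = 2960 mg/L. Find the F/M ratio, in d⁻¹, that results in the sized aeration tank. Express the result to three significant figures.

F/M ≈ 0.240 d⁻¹

Steady-state biomass mass balance: V·X·(1 + k_d·θ_c) = Y·Q·(S₀ − S)·θ_c, so V = 0.653 × 444 × (2940 − 9.77) × 16.3 / [2960 × (1 + 0.0946 × 16.3)] = 1.38×10^7 / 7524 = 1840 m³.
F/M = Q·S₀ / (V·X) = 444 × 2940 / (1840 × 2960) = 0.2396 g soluble BOD₅·(g VSS·d)⁻¹.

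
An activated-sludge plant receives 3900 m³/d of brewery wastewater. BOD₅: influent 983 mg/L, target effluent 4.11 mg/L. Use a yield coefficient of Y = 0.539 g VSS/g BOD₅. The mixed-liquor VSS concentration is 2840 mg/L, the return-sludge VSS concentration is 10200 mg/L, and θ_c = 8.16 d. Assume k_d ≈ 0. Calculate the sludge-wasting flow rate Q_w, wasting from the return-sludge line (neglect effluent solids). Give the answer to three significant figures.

Q_w ≈ 202 m³/d

V·X = Y·Q·ΔS·θ_c gives V = 0.539 × 3900 × (983 − 4.11) × 8.16 / 2840 = 5912 m³.
Wasting from the return line (neglecting effluent solids): Q_w = V·X / (θ_c·X_r) = 5912 × 2840 / (8.16 × 10200) = 201.7 m³/d.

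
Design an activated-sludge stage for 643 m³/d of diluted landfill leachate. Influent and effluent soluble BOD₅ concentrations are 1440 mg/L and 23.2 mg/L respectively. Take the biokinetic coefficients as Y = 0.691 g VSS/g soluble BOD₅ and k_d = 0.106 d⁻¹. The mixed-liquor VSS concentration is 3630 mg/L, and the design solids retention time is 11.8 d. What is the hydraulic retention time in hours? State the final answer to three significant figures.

Steady-state biomass mass balance: V·X·(1 + k_d·θ_c) = Y·Q·(S₀ − S)·θ_c, so V = 0.691 × 643 × (1440 − 23.2) × 11.8 / [3630 × (1 + 0.106 × 11.8)] = 7.43×10^6 / 8170 = 909.2 m³.
τ = V/Q = 909.2/643 = 1.414 d, or 33.93 h.

τ ≈ 33.9 h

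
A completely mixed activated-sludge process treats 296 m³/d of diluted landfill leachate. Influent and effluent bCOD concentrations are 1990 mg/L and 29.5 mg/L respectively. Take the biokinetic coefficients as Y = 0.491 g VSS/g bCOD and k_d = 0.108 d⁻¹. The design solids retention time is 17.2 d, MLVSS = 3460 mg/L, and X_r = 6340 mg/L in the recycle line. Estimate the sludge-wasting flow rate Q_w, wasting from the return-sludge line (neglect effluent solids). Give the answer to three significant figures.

Rearranging the biomass balance for a CMAS with decay, V = Y·Q·ΔS·θ_c / [X·(1+k_d θ_c)] = 0.491 × 296 × (1990 − 29.5) × 17.2 / [3460 × (1 + 0.108 × 17.2)] = 4.9×10^6 / 9887 = 495.7 m³.
θ_c = V·X/(Q_w·X_r) when wasting from the recycle, so Q_w = V·X/(θ_c·X_r) = 495.7 × 3460 / (17.2 × 6340) = 15.73 m³/d.

Q_w ≈ 15.7 m³/d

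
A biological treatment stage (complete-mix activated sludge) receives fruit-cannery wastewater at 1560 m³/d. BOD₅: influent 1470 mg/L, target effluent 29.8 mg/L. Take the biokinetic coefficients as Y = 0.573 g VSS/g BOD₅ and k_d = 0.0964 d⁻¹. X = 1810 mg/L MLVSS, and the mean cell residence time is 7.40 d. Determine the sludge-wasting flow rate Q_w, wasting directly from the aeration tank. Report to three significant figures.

Steady-state biomass mass balance: V·X·(1 + k_d·θ_c) = Y·Q·(S₀ − S)·θ_c, so V = 0.573 × 1560 × (1470 − 29.8) × 7.40 / [1810 × (1 + 0.0964 × 7.40)] = 9.53×10^6 / 3101 = 3072 m³.
Wasting from the aeration tank: Q_w = V / θ_c = 3072 / 7.40 = 415.1 m³/d.

Q_w ≈ 415 m³/d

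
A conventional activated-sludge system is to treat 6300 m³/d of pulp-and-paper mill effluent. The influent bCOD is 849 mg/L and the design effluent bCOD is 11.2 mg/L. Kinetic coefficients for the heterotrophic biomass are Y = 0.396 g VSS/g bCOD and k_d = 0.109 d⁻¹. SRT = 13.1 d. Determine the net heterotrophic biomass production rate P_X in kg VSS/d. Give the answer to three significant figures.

P_X ≈ 861 kg VSS/d

Observed yield with endogenous decay: Y_obs = Y / (1 + k_d·θ_c) = 0.396 / (1 + 0.109 × 13.1) = 0.396 / 2.428 = 0.1631 g VSS/g bCOD.
Q·(S₀ − S) = 6300 × (849 − 11.2) × 10⁻³ = 5278 kg/d removed.
Biomass produced: P_X = Y_obs·Q·ΔS = 0.1631 × 5278 ≈ 860.9 kg VSS/d.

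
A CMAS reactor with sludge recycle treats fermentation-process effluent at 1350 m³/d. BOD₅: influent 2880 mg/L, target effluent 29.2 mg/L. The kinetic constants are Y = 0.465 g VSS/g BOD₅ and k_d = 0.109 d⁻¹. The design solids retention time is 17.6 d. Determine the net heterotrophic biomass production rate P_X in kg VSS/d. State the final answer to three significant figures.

P_X ≈ 613 kg VSS/d

Y_obs = Y / (1 + k_d θ_c) = 0.465 / (1 + 0.109 × 17.6) = 0.465 / 2.918 = 0.1593.
Substrate removed = Q·(S₀ − S) = 1350 m³/d × (2880 − 29.2) g/m³ = 3.85×10^6 g/d = 3849 kg/d.
Net biomass production P_X = Y_obs × Q·(S₀ − S) = 0.1593 × 3849 = 613.2 kg VSS/d.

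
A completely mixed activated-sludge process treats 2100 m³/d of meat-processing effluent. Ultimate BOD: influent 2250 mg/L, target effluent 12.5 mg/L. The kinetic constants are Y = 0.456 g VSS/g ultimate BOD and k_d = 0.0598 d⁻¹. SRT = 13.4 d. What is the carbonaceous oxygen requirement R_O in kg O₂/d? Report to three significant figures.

R_O ≈ 3010 kg O₂/d

Y_obs = Y / (1 + k_d θ_c) = 0.456 / (1 + 0.0598 × 13.4) = 0.456 / 1.801 = 0.2531.
Mass of ultimate BOD removed per day: Q(S₀ − S) = 2100 × 2238 g/m³ = 4699 kg/d.
Biomass synthesised: P_X = Y_obs × 4699 = 1189 kg VSS/d.
R_O = Q·ΔS − 1.42 P_X = 4699 − 1689 = 3010 kg O₂/d.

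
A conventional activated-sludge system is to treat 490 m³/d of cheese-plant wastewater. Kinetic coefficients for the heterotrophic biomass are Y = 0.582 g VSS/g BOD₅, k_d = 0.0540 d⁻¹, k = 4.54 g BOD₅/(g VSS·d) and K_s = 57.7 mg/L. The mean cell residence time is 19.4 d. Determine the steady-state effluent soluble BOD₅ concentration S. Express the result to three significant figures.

From the Monod/SRT balance for a CMAS, S = K_s·(1+k_d θ_c)/[θ_c·(Y k − k_d) − 1] = 57.7 × (1 + 0.0540 × 19.4) / [19.4 × (0.582 × 4.54 − 0.0540) − 1] = 118.1 / 49.21 = 2.401 mg/L.

S ≈ 2.40 mg/L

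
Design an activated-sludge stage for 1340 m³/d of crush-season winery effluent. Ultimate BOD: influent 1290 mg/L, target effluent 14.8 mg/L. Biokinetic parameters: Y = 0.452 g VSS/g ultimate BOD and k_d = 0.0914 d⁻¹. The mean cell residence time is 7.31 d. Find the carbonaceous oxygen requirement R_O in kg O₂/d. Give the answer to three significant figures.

R_O ≈ 1050 kg O₂/d

The observed yield is Y_obs = Y/(1 + k_d·θ_c) = 0.452 / (1 + 0.0914 × 7.31) = 0.452 / 1.668 = 0.2710 g VSS per g ultimate BOD removed.
Substrate removed = Q·(S₀ − S) = 1340 m³/d × (1290 − 14.8) g/m³ = 1.71×10^6 g/d = 1709 kg/d.
Biomass synthesised: P_X = Y_obs × 1709 = 463.0 kg VSS/d.
Carbonaceous O₂ demand = substrate oxidised − cell-mass equivalent = 1709 − 1.42 × 463.0 = 1051 kg O₂/d.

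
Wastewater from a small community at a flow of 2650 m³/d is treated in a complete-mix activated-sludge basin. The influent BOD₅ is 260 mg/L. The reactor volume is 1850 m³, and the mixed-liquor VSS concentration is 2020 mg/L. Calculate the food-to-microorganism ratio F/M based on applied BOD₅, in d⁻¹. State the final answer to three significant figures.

F/M = applied load / biomass = Q·S₀/(V·X) = 2650 × 260 / (1850 × 2020) = 0.1844 d⁻¹.

F/M ≈ 0.184 d⁻¹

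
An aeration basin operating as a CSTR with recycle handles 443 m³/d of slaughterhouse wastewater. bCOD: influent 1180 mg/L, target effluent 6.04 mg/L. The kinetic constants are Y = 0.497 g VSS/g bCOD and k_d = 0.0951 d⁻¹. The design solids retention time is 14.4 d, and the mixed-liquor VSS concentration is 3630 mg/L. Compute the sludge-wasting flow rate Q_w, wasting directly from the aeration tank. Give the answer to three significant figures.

Q_w ≈ 30.1 m³/d

Steady-state biomass mass balance: V·X·(1 + k_d·θ_c) = Y·Q·(S₀ − S)·θ_c, so V = 0.497 × 443 × (1180 − 6.04) × 14.4 / [3630 × (1 + 0.0951 × 14.4)] = 3.72×10^6 / 8601 = 432.7 m³.
For wasting at MLVSS concentration, Q_w = V/θ_c = 432.7/14.4 = 30.05 m³/d.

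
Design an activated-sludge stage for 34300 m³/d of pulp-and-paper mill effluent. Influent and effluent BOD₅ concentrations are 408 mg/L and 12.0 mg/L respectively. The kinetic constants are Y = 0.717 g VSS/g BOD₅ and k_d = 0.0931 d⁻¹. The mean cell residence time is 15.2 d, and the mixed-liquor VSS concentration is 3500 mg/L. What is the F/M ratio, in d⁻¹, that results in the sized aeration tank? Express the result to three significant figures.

F/M ≈ 0.228 d⁻¹

Steady-state biomass mass balance: V·X·(1 + k_d·θ_c) = Y·Q·(S₀ − S)·θ_c, so V = 0.717 × 34300 × (408 − 12.0) × 15.2 / [3500 × (1 + 0.0931 × 15.2)] = 1.48×10^8 / 8453 = 17512 m³.
F/M = Q·S₀ / (V·X) = 34300 × 408 / (17512 × 3500) = 0.2283 g BOD₅·(g VSS·d)⁻¹.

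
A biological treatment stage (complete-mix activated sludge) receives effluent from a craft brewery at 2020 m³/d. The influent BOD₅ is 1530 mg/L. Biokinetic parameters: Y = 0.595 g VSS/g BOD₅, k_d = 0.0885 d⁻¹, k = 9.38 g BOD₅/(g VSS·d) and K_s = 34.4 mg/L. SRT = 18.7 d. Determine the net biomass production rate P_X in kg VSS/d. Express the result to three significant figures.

For a completely mixed reactor with recycle the Lawrence–McCarty relation gives S = K_s·(1 + k_d·θ_c) / [θ_c·(Y·k − k_d) − 1] = 34.4 × (1 + 0.0885 × 18.7) / [18.7 × (0.595 × 9.38 − 0.0885) − 1] = 91.33 / 101.7 = 0.8979 mg/L.
The observed yield is Y_obs = Y/(1 + k_d·θ_c) = 0.595 / (1 + 0.0885 × 18.7) = 0.595 / 2.655 = 0.2241 g VSS per g BOD₅ removed.
Mass of BOD₅ removed per day: Q(S₀ − S) = 2020 × 1529 g/m³ = 3089 kg/d.
Net biomass production P_X = Y_obs × Q·(S₀ − S) = 0.2241 × 3089 = 692.2 kg VSS/d.

P_X ≈ 692 kg VSS/d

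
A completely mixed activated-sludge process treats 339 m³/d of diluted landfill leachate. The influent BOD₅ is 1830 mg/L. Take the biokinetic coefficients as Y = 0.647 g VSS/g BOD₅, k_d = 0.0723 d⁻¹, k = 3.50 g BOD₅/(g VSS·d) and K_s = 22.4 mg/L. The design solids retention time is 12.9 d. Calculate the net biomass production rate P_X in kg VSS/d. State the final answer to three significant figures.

From the Monod/SRT balance for a CMAS, S = K_s·(1+k_d θ_c)/[θ_c·(Y k − k_d) − 1] = 22.4 × (1 + 0.0723 × 12.9) / [12.9 × (0.647 × 3.50 − 0.0723) − 1] = 43.29 / 27.28 = 1.587 mg/L.
The observed yield is Y_obs = Y/(1 + k_d·θ_c) = 0.647 / (1 + 0.0723 × 12.9) = 0.647 / 1.933 = 0.3348 g VSS per g BOD₅ removed.
Substrate removed = Q·(S₀ − S) = 339 m³/d × (1830 − 1.59) g/m³ = 6.2×10^5 g/d = 619.8 kg/d.
P_X = Y_obs · Q(S₀ − S) = 0.3348 × 619.8 = 207.5 kg VSS/d.

P_X ≈ 208 kg VSS/d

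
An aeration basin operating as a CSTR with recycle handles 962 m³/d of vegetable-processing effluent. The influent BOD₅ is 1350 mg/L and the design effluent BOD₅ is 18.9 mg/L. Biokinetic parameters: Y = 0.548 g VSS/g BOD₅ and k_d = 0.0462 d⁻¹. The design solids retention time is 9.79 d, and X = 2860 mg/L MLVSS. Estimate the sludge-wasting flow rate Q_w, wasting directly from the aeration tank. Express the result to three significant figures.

Q_w ≈ 169 m³/d

Rearranging the biomass balance for a CMAS with decay, V = Y·Q·ΔS·θ_c / [X·(1+k_d θ_c)] = 0.548 × 962 × (1350 − 18.9) × 9.79 / [2860 × (1 + 0.0462 × 9.79)] = 6.87×10^6 / 4154 = 1654 m³.
For wasting at MLVSS concentration, Q_w = V/θ_c = 1654/9.79 = 168.9 m³/d.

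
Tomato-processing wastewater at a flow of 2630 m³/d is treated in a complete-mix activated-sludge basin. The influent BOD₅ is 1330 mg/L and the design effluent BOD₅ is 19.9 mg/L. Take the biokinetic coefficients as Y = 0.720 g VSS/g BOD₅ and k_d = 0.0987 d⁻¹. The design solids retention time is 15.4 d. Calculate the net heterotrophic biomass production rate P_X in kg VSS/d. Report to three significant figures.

Y_obs = Y / (1 + k_d θ_c) = 0.720 / (1 + 0.0987 × 15.4) = 0.720 / 2.520 = 0.2857.
ΔS = 1330 − 19.9 = 1310 mg/L, so the substrate removal rate is 2630 × 1310/1000 = 3446 kg BOD₅/d.
So the net sludge growth is P_X = 0.2857 × 3446 = 984.5 kg VSS/d.

P_X ≈ 984 kg VSS/d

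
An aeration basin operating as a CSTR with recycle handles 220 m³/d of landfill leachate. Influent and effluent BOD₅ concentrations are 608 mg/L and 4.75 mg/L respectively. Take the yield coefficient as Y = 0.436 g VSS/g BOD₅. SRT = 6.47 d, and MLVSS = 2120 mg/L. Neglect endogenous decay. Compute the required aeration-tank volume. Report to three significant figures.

Biomass mass balance (decay neglected): V·X = Y·Q·(S₀ − S)·θ_c, so V = 0.436 × 220 × (608 − 4.75) × 6.47 / 2120 = 176.6 m³.

V ≈ 177 m³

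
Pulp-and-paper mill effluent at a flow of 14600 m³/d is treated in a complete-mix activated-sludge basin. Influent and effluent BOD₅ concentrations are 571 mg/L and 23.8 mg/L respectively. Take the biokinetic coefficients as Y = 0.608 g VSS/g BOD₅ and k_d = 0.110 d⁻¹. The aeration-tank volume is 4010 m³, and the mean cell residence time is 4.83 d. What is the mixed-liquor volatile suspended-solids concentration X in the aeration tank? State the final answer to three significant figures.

X ≈ 3820 mg/L

From V·X·(1 + k_d·θ_c) = Y·Q·(S₀ − S)·θ_c: X = 0.608 × 14600 × (571 − 23.8) × 4.83 / [4010 × (1 + 0.110 × 4.83)] = 3821 mg/L.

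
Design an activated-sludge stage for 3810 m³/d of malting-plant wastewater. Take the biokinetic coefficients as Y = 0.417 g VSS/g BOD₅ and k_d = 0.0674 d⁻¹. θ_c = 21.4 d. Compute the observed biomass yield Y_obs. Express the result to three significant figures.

Correct the yield for decay: Y_obs = Y/(1 + k_d θ_c) = 0.417 / (1 + 0.0674 × 21.4) = 0.417 / 2.442 = 0.1707.

Y_obs ≈ 0.171 g VSS/g BOD₅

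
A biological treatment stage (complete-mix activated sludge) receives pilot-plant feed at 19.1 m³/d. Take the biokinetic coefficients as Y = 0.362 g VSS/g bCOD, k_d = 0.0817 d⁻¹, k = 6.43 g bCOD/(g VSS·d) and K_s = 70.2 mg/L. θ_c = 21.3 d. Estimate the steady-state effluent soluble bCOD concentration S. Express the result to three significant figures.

For a completely mixed reactor with recycle the Lawrence–McCarty relation gives S = K_s·(1 + k_d·θ_c) / [θ_c·(Y·k − k_d) − 1] = 70.2 × (1 + 0.0817 × 21.3) / [21.3 × (0.362 × 6.43 − 0.0817) − 1] = 192.4 / 46.84 = 4.107 mg/L.

S ≈ 4.11 mg/L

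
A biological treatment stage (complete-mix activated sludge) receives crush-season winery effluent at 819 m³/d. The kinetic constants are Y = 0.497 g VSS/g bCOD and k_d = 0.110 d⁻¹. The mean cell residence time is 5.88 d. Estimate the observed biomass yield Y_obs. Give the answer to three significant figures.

Y_obs ≈ 0.302 g VSS/g bCOD

Correct the yield for decay: Y_obs = Y/(1 + k_d θ_c) = 0.497 / (1 + 0.110 × 5.88) = 0.497 / 1.647 = 0.3018.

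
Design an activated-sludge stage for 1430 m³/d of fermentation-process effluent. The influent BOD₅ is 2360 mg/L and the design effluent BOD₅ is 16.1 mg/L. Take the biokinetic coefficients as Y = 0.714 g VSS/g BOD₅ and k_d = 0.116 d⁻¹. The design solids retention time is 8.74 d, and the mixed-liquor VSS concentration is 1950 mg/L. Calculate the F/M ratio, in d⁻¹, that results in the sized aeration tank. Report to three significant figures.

Rearranging the biomass balance for a CMAS with decay, V = Y·Q·ΔS·θ_c / [X·(1+k_d θ_c)] = 0.714 × 1430 × (2360 − 16.1) × 8.74 / [1950 × (1 + 0.116 × 8.74)] = 2.09×10^7 / 3927 = 5326 m³.
F/M = applied load / biomass = Q·S₀/(V·X) = 1430 × 2360 / (5326 × 1950) = 0.3249 d⁻¹.

F/M ≈ 0.325 d⁻¹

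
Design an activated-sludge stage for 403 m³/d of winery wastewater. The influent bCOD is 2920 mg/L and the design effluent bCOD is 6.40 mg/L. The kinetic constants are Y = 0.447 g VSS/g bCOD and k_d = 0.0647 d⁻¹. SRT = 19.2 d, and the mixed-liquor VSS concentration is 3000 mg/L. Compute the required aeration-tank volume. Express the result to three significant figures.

Rearranging the biomass balance for a CMAS with decay, V = Y·Q·ΔS·θ_c / [X·(1+k_d θ_c)] = 0.447 × 403 × (2920 − 6.40) × 19.2 / [3000 × (1 + 0.0647 × 19.2)] = 1.01×10^7 / 6727 = 1498 m³.

V ≈ 1500 m³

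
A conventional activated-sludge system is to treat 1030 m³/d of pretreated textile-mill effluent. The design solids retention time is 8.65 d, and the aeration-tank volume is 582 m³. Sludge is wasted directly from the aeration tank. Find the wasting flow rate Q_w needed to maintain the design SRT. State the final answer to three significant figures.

Wasting from the aeration tank: Q_w = V / θ_c = 582.0 / 8.65 = 67.28 m³/d.

Q_w ≈ 67.3 m³/d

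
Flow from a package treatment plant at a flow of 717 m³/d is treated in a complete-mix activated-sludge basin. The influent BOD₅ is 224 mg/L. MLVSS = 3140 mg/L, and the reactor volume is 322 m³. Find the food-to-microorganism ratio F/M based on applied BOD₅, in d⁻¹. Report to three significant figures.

F/M ≈ 0.159 d⁻¹

Food-to-microorganism ratio F/M = Q S₀ / (V X) = 717 × 224 / (322.0 × 3140) = 0.1588 d⁻¹.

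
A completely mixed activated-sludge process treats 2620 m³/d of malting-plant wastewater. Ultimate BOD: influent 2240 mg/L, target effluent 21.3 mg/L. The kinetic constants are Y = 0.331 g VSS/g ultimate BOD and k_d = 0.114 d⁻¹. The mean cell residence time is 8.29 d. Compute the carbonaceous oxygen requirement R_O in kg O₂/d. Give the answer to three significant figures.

R_O ≈ 4410 kg O₂/d

The observed yield is Y_obs = Y/(1 + k_d·θ_c) = 0.331 / (1 + 0.114 × 8.29) = 0.331 / 1.945 = 0.1702 g VSS per g ultimate BOD removed.
ΔS = 2240 − 21.3 = 2219 mg/L, so the substrate removal rate is 2620 × 2219/1000 = 5813 kg ultimate BOD/d.
Net sludge production P_X = 0.1702 × 5813 = 989.2 kg VSS/d.
R_O = Q·ΔS − 1.42 P_X = 5813 − 1405 = 4408 kg O₂/d.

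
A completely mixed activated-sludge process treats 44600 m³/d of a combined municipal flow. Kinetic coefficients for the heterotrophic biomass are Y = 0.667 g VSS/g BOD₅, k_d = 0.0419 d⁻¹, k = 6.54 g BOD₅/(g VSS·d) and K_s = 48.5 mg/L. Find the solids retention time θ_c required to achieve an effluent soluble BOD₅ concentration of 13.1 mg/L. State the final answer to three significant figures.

θ_c ≈ 1.13 d

From 1/θ_c = Y·k·S/(K_s + S) − k_d: Y·k·S/(K_s+S) = 0.667 × 6.54 × 13.1 / (48.5 + 13.1) = 0.9277 d⁻¹.
1/θ_c = 0.9277 − 0.0419 = 0.8858 d⁻¹, so θ_c = 1.129 d.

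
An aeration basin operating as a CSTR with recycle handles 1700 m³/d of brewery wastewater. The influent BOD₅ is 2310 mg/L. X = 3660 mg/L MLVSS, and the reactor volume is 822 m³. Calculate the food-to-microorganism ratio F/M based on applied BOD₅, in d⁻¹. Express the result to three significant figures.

F/M ≈ 1.31 d⁻¹

Food-to-microorganism ratio F/M = Q S₀ / (V X) = 1700 × 2310 / (822.0 × 3660) = 1.305 d⁻¹.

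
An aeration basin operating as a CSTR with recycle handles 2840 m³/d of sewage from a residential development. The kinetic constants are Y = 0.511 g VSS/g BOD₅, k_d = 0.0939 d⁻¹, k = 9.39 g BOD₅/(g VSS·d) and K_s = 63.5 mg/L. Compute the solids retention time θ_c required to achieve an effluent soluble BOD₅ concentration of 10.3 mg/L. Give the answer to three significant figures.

θ_c ≈ 1.74 d

From 1/θ_c = Y·k·S/(K_s + S) − k_d: Y·k·S/(K_s+S) = 0.511 × 9.39 × 10.3 / (63.5 + 10.3) = 0.6697 d⁻¹.
Then 1/θ_c = μ − k_d = 0.6697 − 0.0939 = 0.5758 d⁻¹, giving θ_c = 1.737 d.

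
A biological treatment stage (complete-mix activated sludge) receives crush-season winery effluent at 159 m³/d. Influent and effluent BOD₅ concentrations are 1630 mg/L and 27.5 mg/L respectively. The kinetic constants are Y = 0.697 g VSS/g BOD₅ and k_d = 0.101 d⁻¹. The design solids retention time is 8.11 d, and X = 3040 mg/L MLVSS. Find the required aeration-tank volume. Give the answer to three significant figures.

From the SRT design equation V = Y Q (S₀−S) θ_c / [X (1 + k_d θ_c)] = 0.697 × 159 × (1630 − 27.5) × 8.11 / [3040 × (1 + 0.101 × 8.11)] = 1.44×10^6 / 5530 = 260.4 m³.

V ≈ 260 m³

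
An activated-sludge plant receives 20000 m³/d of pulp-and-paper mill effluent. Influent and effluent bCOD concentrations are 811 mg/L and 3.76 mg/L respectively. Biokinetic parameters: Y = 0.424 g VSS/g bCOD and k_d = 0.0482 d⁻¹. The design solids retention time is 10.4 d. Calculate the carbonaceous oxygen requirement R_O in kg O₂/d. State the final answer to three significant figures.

R_O ≈ 9670 kg O₂/d

Observed yield with endogenous decay: Y_obs = Y / (1 + k_d·θ_c) = 0.424 / (1 + 0.0482 × 10.4) = 0.424 / 1.501 = 0.2824 g VSS/g bCOD.
Mass of bCOD removed per day: Q(S₀ − S) = 20000 × 807.2 g/m³ = 16145 kg/d.
Biomass synthesised: P_X = Y_obs × 16145 = 4560 kg VSS/d.
Carbonaceous O₂ demand = substrate oxidised − cell-mass equivalent = 16145 − 1.42 × 4560 = 9670 kg O₂/d.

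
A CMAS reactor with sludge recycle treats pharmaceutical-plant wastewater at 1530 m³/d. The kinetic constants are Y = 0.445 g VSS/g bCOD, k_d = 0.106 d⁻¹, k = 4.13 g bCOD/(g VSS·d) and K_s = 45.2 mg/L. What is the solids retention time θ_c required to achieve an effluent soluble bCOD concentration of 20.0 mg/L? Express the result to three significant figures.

θ_c ≈ 2.18 d

Specific growth rate at S = 20.0 mg/L: μ = YkS/(K_s+S) = 0.445·4.13·20.0/(45.2+20.0) = 0.5638 d⁻¹.
1/θ_c = 0.5638 − 0.106 = 0.4578 d⁻¹, so θ_c = 2.185 d.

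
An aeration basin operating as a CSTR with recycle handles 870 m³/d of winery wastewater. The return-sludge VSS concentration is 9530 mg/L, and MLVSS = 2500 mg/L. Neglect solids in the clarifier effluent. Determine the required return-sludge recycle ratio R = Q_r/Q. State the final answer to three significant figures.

Solids balance on the clarifier gives (1+R)X = R·X_r, so R = X/(X_r − X) = 2500 / (9530 − 2500) = 0.3556.

R ≈ 0.356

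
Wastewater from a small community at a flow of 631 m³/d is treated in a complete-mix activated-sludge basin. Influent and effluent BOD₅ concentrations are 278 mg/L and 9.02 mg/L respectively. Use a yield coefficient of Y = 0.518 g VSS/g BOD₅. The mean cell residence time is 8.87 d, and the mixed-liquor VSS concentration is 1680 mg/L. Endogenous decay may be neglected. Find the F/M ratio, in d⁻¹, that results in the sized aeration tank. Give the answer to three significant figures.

Biomass mass balance (decay neglected): V·X = Y·Q·(S₀ − S)·θ_c, so V = 0.518 × 631 × (278 − 9.02) × 8.87 / 1680 = 464.2 m³.
Food-to-microorganism ratio F/M = Q S₀ / (V X) = 631 × 278 / (464.2 × 1680) = 0.2249 d⁻¹.

F/M ≈ 0.225 d⁻¹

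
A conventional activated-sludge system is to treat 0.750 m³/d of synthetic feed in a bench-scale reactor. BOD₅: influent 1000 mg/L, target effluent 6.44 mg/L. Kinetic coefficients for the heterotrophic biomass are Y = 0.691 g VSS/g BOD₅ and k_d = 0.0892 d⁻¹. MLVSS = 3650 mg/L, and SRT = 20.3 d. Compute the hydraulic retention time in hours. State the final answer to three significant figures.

Steady-state biomass mass balance: V·X·(1 + k_d·θ_c) = Y·Q·(S₀ − S)·θ_c, so V = 0.691 × 0.750 × (1000 − 6.44) × 20.3 / [3650 × (1 + 0.0892 × 20.3)] = 1.05×10^4 / 10259 = 1.019 m³.
Hydraulic retention time τ = V/Q = 1.019 / 0.750 = 1.358 d = 32.60 h.

τ ≈ 32.6 h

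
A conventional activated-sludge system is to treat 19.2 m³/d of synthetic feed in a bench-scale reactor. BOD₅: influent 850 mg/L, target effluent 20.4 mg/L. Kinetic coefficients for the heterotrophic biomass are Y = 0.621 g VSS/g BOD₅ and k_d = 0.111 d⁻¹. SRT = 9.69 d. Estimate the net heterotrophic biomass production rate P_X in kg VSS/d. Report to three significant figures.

The observed yield is Y_obs = Y/(1 + k_d·θ_c) = 0.621 / (1 + 0.111 × 9.69) = 0.621 / 2.076 = 0.2992 g VSS per g BOD₅ removed.
Substrate removed = Q·(S₀ − S) = 19.2 m³/d × (850 − 20.4) g/m³ = 1.59×10^4 g/d = 15.93 kg/d.
Net biomass production P_X = Y_obs × Q·(S₀ − S) = 0.2992 × 15.93 = 4.766 kg VSS/d.

P_X ≈ 4.77 kg VSS/d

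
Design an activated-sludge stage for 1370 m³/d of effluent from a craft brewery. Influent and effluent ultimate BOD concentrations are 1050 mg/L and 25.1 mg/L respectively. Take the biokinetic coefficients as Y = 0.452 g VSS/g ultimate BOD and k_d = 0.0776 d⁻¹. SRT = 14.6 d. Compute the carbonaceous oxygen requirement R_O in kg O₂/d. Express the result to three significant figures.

R_O ≈ 982 kg O₂/d

Y_obs = Y / (1 + k_d θ_c) = 0.452 / (1 + 0.0776 × 14.6) = 0.452 / 2.133 = 0.2119.
Substrate removed = Q·(S₀ − S) = 1370 m³/d × (1050 − 25.1) g/m³ = 1.4×10^6 g/d = 1404 kg/d.
Net sludge production P_X = 0.2119 × 1404 = 297.5 kg VSS/d.
Carbonaceous O₂ demand = substrate oxidised − cell-mass equivalent = 1404 − 1.42 × 297.5 = 981.6 kg O₂/d.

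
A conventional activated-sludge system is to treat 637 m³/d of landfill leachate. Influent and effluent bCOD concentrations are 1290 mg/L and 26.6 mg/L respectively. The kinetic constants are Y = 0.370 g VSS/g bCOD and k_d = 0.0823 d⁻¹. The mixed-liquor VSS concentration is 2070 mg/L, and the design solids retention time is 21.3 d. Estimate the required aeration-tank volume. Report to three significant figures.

Rearranging the biomass balance for a CMAS with decay, V = Y·Q·ΔS·θ_c / [X·(1+k_d θ_c)] = 0.370 × 637 × (1290 − 26.6) × 21.3 / [2070 × (1 + 0.0823 × 21.3)] = 6.34×10^6 / 5699 = 1113 m³.

V ≈ 1110 m³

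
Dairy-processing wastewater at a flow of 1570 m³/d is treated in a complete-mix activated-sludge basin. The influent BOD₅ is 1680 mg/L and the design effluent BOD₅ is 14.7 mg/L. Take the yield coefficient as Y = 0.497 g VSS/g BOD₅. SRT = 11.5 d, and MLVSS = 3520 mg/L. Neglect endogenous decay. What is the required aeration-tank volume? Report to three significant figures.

V ≈ 4250 m³

Biomass mass balance (decay neglected): V·X = Y·Q·(S₀ − S)·θ_c, so V = 0.497 × 1570 × (1680 − 14.7) × 11.5 / 3520 = 4245 m³.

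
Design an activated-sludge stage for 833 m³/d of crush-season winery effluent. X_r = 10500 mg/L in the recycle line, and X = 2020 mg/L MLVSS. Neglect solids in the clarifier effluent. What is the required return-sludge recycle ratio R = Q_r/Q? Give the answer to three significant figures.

R = Q_r/Q = X/(X_r − X) = 2020 / (10500 − 2020) = 0.2382.

R ≈ 0.238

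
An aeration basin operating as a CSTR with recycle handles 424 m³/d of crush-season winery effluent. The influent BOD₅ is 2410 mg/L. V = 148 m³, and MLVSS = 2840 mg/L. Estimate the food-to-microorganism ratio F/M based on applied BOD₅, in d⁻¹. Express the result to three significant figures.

Food-to-microorganism ratio F/M = Q S₀ / (V X) = 424 × 2410 / (148.0 × 2840) = 2.431 d⁻¹.

F/M ≈ 2.43 d⁻¹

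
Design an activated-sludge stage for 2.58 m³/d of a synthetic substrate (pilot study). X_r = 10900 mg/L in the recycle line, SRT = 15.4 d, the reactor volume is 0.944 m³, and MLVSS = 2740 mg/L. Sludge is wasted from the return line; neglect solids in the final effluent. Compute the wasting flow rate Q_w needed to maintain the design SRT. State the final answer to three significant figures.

Q_w ≈ 0.0154 m³/d

Wasting from the return line (neglecting effluent solids): Q_w = V·X / (θ_c·X_r) = 0.9440 × 2740 / (15.4 × 10900) = 0.01541 m³/d.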